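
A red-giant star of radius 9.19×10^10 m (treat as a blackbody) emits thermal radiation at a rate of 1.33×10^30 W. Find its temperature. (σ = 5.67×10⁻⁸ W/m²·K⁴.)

T ≈ 3860 K

A = 4πr² = 4π × (9.19×10^10)² = 1.06×10^23 m².
From P = σAT⁴, T = (P / σA)^(1/4) = (1.33×10^30 / (5.67×10⁻⁸ × 1.06×10^23))^(1/4).
T = (2.21×10^14)^(1/4) = 3860 K.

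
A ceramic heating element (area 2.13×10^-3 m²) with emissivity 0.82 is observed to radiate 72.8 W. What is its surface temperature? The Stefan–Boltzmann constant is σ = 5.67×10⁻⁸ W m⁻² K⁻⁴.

From P = εσAT⁴, T = (P / εσA)^(1/4) = (72.8 / (0.82 × 5.67×10⁻⁸ × 2.13×10^-3))^(1/4).
T = (7.35×10^11)^(1/4) = 926 K.

T ≈ 926 K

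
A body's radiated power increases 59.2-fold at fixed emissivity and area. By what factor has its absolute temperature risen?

P ∝ T⁴ ⇒ T ∝ P^(1/4), so T scales by (59.2)^(1/4) = 2.77.

factor ≈ 2.77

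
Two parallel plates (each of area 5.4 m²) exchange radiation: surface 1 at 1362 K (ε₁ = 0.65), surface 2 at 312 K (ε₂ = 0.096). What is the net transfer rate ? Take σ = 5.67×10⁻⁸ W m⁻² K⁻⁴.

For two large parallel gray plates, q = σ(T₁⁴ − T₂⁴) / (1/ε₁ + 1/ε₂ − 1).
1/ε₁ + 1/ε₂ − 1 = 1/0.65 + 1/0.096 − 1 = 10.96.
T₁⁴ − T₂⁴ = 3.44×10^12 − 9.48×10^9 = 3.43×10^12 K⁴.
q = 5.67×10⁻⁸ × 3.43×10^12 / 10.96 = 17800 W/m².
Q = q·A = 17800 × 5.4 = 95900 W.

Q ≈ 95900 W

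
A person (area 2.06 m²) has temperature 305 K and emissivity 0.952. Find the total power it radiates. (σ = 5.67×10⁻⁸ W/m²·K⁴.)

Stefan–Boltzmann: P = εσAT⁴ = 0.952 × 5.67×10⁻⁸ × 2.06 × (305)⁴ = 0.952 × 5.67×10⁻⁸ × 2.06 × 8.65×10^9.
P = 962 W.

P ≈ 962 W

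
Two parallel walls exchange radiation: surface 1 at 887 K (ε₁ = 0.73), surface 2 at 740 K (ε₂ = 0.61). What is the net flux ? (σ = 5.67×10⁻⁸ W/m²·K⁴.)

q ≈ 9010 W/m²

For two large parallel gray plates, q = σ(T₁⁴ − T₂⁴) / (1/ε₁ + 1/ε₂ − 1).
1/ε₁ + 1/ε₂ − 1 = 1/0.73 + 1/0.61 − 1 = 2.009.
T₁⁴ − T₂⁴ = 6.19×10^11 − 3.00×10^11 = 3.19×10^11 K⁴.
q = 5.67×10⁻⁸ × 3.19×10^11 / 2.009 = 9010 W/m².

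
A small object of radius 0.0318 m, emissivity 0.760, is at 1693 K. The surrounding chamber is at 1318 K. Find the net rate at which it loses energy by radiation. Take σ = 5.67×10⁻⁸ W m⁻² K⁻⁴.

Q ≈ 2850 W

A = 4πr² = 4π × (0.0318)² = 0.0127 m².
Q = εσA(T⁴ − T_s⁴). T⁴ − T_s⁴ = (1693)⁴ − (1318)⁴ = 8.22×10^12 − 3.02×10^12 = 5.20×10^12 K⁴.
Q = 0.760 × 5.67×10⁻⁸ × 0.0127 × 5.20×10^12 = 2850 W.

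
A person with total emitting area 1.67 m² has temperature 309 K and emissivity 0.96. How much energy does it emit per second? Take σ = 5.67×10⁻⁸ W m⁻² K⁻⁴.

P ≈ 829 W

P = εσAT⁴ = 0.96 × 5.67×10⁻⁸ × 1.67 × (309)⁴ = 0.96 × 5.67×10⁻⁸ × 1.67 × 9.12×10^9.
P = 829 W.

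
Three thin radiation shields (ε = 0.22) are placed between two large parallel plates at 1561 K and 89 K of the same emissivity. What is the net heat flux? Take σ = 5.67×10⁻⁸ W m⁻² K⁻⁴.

q ≈ 10400 W/m²

Each of the 4 gaps contributes resistance (2/ε − 1) = 2/0.22 − 1 = 8.091; total = 32.36.
q = σ(T₁⁴ − T₂⁴) / 32.36 = 5.67×10⁻⁸ × 5.94×10^12 / 32.36 = 10400 W/m².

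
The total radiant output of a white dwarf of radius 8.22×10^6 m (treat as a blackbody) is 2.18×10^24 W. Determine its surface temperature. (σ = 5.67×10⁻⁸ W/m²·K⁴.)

A = 4πr² = 4π × (8.22×10^6)² = 8.49×10^14 m².
From P = σAT⁴, T = (P / σA)^(1/4) = (2.18×10^24 / (5.67×10⁻⁸ × 8.49×10^14))^(1/4).
T = (4.53×10^16)^(1/4) = 14600 K.

T ≈ 14600 K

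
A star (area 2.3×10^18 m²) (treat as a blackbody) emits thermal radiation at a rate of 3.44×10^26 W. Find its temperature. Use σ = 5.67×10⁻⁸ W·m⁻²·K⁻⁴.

T ≈ 7170 K

From P = σAT⁴, T = (P / σA)^(1/4) = (3.44×10^26 / (5.67×10⁻⁸ × 2.30×10^18))^(1/4).
T = (2.64×10^15)^(1/4) = 7170 K.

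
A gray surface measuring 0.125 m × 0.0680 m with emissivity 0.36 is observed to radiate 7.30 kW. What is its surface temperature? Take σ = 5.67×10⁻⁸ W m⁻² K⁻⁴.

T ≈ 2550 K

A = 0.125 × 0.0680 = 8.50×10^-3 m².
From P = εσAT⁴, T = (P / εσA)^(1/4) = (7300 / (0.36 × 5.67×10⁻⁸ × 8.50×10^-3))^(1/4).
T = (4.21×10^13)^(1/4) = 2550 K.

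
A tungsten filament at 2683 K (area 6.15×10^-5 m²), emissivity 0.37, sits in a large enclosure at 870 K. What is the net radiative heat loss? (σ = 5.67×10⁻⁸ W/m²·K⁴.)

Q = εσA(T⁴ − T_s⁴). T⁴ − T_s⁴ = (2683)⁴ − (870)⁴ = 5.18×10^13 − 5.73×10^11 = 5.12×10^13 K⁴.
Q = 0.37 × 5.67×10⁻⁸ × 6.15×10^-5 × 5.12×10^13 = 66.1 W.

Q ≈ 66.1 W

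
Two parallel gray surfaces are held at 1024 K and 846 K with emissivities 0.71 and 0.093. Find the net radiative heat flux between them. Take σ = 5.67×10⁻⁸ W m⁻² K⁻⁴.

q ≈ 2980 W/m²

For two large parallel gray plates, q = σ(T₁⁴ − T₂⁴) / (1/ε₁ + 1/ε₂ − 1).
1/ε₁ + 1/ε₂ − 1 = 1/0.71 + 1/0.093 − 1 = 11.16.
T₁⁴ − T₂⁴ = 1.10×10^12 − 5.12×10^11 = 5.87×10^11 K⁴.
q = 5.67×10⁻⁸ × 5.87×10^11 / 11.16 = 2980 W/m².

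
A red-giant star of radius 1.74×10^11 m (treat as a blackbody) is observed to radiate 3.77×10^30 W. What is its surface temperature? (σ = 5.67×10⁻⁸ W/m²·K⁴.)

T ≈ 3640 K

A = 4πr² = 4π × (1.74×10^11)² = 3.80×10^23 m².
From P = σAT⁴, T = (P / σA)^(1/4) = (3.77×10^30 / (5.67×10⁻⁸ × 3.80×10^23))^(1/4).
T = (1.75×10^14)^(1/4) = 3640 K.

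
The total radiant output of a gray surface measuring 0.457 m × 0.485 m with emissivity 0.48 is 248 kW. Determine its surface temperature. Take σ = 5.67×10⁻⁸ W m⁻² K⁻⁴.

A = 0.457 × 0.485 = 0.222 m².
From P = εσAT⁴, T = (P / εσA)^(1/4) = (2.48×10^5 / (0.48 × 5.67×10⁻⁸ × 0.222))^(1/4).
T = (4.11×10^13)^(1/4) = 2530 K.

T ≈ 2530 K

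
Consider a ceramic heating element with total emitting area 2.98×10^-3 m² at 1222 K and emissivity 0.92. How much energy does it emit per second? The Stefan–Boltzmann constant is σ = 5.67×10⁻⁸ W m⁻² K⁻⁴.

Stefan–Boltzmann: P = εσAT⁴ = 0.92 × 5.67×10⁻⁸ × 2.98×10^-3 × (1222)⁴ = 0.92 × 5.67×10⁻⁸ × 2.98×10^-3 × 2.23×10^12.
P = 347 W.

P ≈ 347 W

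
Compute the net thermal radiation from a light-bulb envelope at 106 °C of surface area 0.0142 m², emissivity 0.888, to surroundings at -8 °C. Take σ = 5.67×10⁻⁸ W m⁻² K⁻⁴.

Q ≈ 11.2 W

Convert: 106 °C = 379 K; -8 °C = 265 K.
Q = εσA(T⁴ − T_s⁴). T⁴ − T_s⁴ = (379)⁴ − (265)⁴ = 2.06×10^10 − 4.93×10^9 = 1.57×10^10 K⁴.
Q = 0.888 × 5.67×10⁻⁸ × 0.0142 × 1.57×10^10 = 11.2 W.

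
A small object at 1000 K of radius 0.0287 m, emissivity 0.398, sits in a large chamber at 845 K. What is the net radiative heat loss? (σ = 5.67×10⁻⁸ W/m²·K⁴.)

A = 4πr² = 4π × (0.0287)² = 0.0104 m².
Q = εσA(T⁴ − T_s⁴). T⁴ − T_s⁴ = (1000)⁴ − (845)⁴ = 1.00×10^12 − 5.10×10^11 = 4.90×10^11 K⁴.
Q = 0.398 × 5.67×10⁻⁸ × 0.0104 × 4.90×10^11 = 114 W.

Q ≈ 114 W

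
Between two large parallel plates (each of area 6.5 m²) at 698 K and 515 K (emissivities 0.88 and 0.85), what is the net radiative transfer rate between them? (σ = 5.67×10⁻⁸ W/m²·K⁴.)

For two large parallel gray plates, q = σ(T₁⁴ − T₂⁴) / (1/ε₁ + 1/ε₂ − 1).
1/ε₁ + 1/ε₂ − 1 = 1/0.88 + 1/0.85 − 1 = 1.313.
T₁⁴ − T₂⁴ = 2.37×10^11 − 7.03×10^10 = 1.67×10^11 K⁴.
q = 5.67×10⁻⁸ × 1.67×10^11 / 1.313 = 7210 W/m².
Q = q·A = 7210 × 6.5 = 46900 W.

Q ≈ 46900 W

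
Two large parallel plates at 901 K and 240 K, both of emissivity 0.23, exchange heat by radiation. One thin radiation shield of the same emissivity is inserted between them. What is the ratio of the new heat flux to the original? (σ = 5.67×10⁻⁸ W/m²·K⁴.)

With N identical shields there are N+1 = 2 gaps in series, each with the same radiative resistance, so the flux falls to 1/(N+1) of its unshielded value.

ratio ≈ 0.500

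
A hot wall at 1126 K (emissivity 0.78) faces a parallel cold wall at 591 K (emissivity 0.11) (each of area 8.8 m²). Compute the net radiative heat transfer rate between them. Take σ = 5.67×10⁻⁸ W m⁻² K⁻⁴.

Q ≈ 79100 W

For two large parallel gray plates, q = σ(T₁⁴ − T₂⁴) / (1/ε₁ + 1/ε₂ − 1).
1/ε₁ + 1/ε₂ − 1 = 1/0.78 + 1/0.11 − 1 = 9.373.
T₁⁴ − T₂⁴ = 1.61×10^12 − 1.22×10^11 = 1.49×10^12 K⁴.
q = 5.67×10⁻⁸ × 1.49×10^12 / 9.373 = 8990 W/m².
Q = q·A = 8990 × 8.8 = 79100 W.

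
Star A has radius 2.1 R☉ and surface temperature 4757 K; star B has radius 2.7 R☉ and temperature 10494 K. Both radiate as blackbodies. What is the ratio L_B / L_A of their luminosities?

L = 4πR²σT⁴ ∝ R²T⁴, so L_B/L_A = (2.7/2.1)² × (10494/4757)⁴ = 1.65 × 23.7 = 39.1.

L_B/L_A ≈ 39.1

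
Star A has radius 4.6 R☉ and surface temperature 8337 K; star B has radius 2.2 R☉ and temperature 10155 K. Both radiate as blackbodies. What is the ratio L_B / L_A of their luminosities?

L_B/L_A ≈ 0.504

L = 4πR²σT⁴ ∝ R²T⁴, so L_B/L_A = (2.2/4.6)² × (10155/8337)⁴ = 0.229 × 2.20 = 0.504.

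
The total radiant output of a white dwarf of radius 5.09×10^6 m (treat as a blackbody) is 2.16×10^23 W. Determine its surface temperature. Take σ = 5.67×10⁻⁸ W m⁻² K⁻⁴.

T ≈ 10400 K

A = 4πr² = 4π × (5.09×10^6)² = 3.26×10^14 m².
From P = σAT⁴, T = (P / σA)^(1/4) = (2.16×10^23 / (5.67×10⁻⁸ × 3.26×10^14))^(1/4).
T = (1.17×10^16)^(1/4) = 10400 K.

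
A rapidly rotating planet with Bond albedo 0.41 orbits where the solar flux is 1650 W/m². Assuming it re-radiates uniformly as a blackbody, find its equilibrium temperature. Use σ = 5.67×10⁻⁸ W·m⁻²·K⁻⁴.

T ≈ 256 K

Power absorbed = (1−a)S·πR²; power emitted = 4πR²σT⁴. Equating and cancelling πR²:
T = ((1−a)S / 4σ)^(1/4) = (974 / (4 × 5.67×10⁻⁸))^(1/4) = (4.29×10^9)^(1/4).
T = 256 K.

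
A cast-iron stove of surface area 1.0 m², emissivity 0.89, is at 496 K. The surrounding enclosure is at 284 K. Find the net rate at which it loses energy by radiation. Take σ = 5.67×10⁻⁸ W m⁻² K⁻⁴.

Q = εσA(T⁴ − T_s⁴). T⁴ − T_s⁴ = (496)⁴ − (284)⁴ = 6.05×10^10 − 6.51×10^9 = 5.40×10^10 K⁴.
Q = 0.89 × 5.67×10⁻⁸ × 1.00 × 5.40×10^10 = 2730 W.

Q ≈ 2730 W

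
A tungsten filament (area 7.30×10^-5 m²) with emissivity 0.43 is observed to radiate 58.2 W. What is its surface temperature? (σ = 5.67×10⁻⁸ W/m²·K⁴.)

From P = εσAT⁴, T = (P / εσA)^(1/4) = (58.2 / (0.43 × 5.67×10⁻⁸ × 7.30×10^-5))^(1/4).
T = (3.27×10^13)^(1/4) = 2390 K.

T ≈ 2390 K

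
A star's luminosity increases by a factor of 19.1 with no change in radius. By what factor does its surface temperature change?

P ∝ T⁴ ⇒ T ∝ P^(1/4), so T scales by (19.1)^(1/4) = 2.09.

factor ≈ 2.09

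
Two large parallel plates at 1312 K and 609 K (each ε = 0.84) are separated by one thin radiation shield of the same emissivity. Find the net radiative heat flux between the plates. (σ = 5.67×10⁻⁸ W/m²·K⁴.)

q ≈ 58000 W/m²

Each of the 2 gaps contributes resistance (2/ε − 1) = 2/0.84 − 1 = 1.381; total = 2.762.
q = σ(T₁⁴ − T₂⁴) / 2.762 = 5.67×10⁻⁸ × 2.83×10^12 / 2.762 = 58000 W/m².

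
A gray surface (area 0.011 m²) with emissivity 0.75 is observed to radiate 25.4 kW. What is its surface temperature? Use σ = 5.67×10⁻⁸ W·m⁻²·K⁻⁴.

T ≈ 2710 K

From P = εσAT⁴, T = (P / εσA)^(1/4) = (25400 / (0.75 × 5.67×10⁻⁸ × 0.0110))^(1/4).
T = (5.43×10^13)^(1/4) = 2710 K.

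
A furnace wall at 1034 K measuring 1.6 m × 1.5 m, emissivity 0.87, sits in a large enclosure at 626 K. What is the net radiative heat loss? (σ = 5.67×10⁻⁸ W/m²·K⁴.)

Q ≈ 1.17×10^5 W

A = 1.6 × 1.5 = 2.40 m².
Q = εσA(T⁴ − T_s⁴). T⁴ − T_s⁴ = (1034)⁴ − (626)⁴ = 1.14×10^12 − 1.54×10^11 = 9.90×10^11 K⁴.
Q = 0.87 × 5.67×10⁻⁸ × 2.40 × 9.90×10^11 = 1.17×10^5 W.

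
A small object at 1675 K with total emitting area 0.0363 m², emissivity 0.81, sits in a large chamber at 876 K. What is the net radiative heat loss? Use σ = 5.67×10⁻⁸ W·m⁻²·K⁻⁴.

Q = εσA(T⁴ − T_s⁴). T⁴ − T_s⁴ = (1675)⁴ − (876)⁴ = 7.87×10^12 − 5.89×10^11 = 7.28×10^12 K⁴.
Q = 0.81 × 5.67×10⁻⁸ × 0.0363 × 7.28×10^12 = 12100 W.

Q ≈ 12100 W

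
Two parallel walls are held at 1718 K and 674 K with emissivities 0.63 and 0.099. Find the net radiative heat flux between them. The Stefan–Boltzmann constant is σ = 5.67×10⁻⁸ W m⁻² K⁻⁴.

For two large parallel gray plates, q = σ(T₁⁴ − T₂⁴) / (1/ε₁ + 1/ε₂ − 1).
1/ε₁ + 1/ε₂ − 1 = 1/0.63 + 1/0.099 − 1 = 10.69.
T₁⁴ − T₂⁴ = 8.71×10^12 − 2.06×10^11 = 8.51×10^12 K⁴.
q = 5.67×10⁻⁸ × 8.51×10^12 / 10.69 = 45100 W/m².

q ≈ 45100 W/m²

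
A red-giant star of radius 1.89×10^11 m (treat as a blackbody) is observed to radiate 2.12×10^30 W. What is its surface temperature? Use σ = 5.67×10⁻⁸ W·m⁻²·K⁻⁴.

T ≈ 3020 K

A = 4πr² = 4π × (1.89×10^11)² = 4.49×10^23 m².
From P = σAT⁴, T = (P / σA)^(1/4) = (2.12×10^30 / (5.67×10⁻⁸ × 4.49×10^23))^(1/4).
T = (8.33×10^13)^(1/4) = 3020 K.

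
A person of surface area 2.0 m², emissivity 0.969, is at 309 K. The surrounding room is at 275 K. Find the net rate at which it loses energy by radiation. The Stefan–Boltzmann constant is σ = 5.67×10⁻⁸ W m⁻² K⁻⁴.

Q ≈ 373 W

Q = εσA(T⁴ − T_s⁴). T⁴ − T_s⁴ = (309)⁴ − (275)⁴ = 9.12×10^9 − 5.72×10^9 = 3.40×10^9 K⁴.
Q = 0.969 × 5.67×10⁻⁸ × 2.00 × 3.40×10^9 = 373 W.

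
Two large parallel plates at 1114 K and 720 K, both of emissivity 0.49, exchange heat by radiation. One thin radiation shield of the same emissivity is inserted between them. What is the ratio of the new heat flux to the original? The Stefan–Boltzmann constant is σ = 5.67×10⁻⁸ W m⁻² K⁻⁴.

With N identical shields there are N+1 = 2 gaps in series, each with the same radiative resistance, so the flux falls to 1/(N+1) of its unshielded value.

ratio ≈ 0.500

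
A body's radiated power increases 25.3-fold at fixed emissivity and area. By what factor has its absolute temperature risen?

factor ≈ 2.24

P ∝ T⁴ ⇒ T ∝ P^(1/4), so T scales by (25.3)^(1/4) = 2.24.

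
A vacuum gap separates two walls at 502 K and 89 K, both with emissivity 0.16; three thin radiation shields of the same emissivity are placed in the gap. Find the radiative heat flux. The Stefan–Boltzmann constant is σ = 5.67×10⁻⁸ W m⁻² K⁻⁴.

Each of the 4 gaps contributes resistance (2/ε − 1) = 2/0.16 − 1 = 11.50; total = 46.00.
q = σ(T₁⁴ − T₂⁴) / 46.00 = 5.67×10⁻⁸ × 6.34×10^10 / 46.00 = 78.2 W/m².

q ≈ 78.2 W/m²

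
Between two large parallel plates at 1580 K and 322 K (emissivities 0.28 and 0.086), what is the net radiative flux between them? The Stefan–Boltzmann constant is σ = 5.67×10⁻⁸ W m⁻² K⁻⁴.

q ≈ 24800 W/m²

For two large parallel gray plates, q = σ(T₁⁴ − T₂⁴) / (1/ε₁ + 1/ε₂ − 1).
1/ε₁ + 1/ε₂ − 1 = 1/0.28 + 1/0.086 − 1 = 14.20.
T₁⁴ − T₂⁴ = 6.23×10^12 − 1.08×10^10 = 6.22×10^12 K⁴.
q = 5.67×10⁻⁸ × 6.22×10^12 / 14.20 = 24800 W/m².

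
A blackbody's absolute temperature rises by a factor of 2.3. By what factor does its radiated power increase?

factor ≈ 28.0

P ∝ T⁴, so the power scales as (2.3)⁴ = 28.0.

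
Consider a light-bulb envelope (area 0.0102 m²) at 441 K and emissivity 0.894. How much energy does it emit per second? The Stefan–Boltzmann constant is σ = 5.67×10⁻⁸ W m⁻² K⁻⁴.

Stefan–Boltzmann: P = εσAT⁴ = 0.894 × 5.67×10⁻⁸ × 0.0102 × (441)⁴ = 0.894 × 5.67×10⁻⁸ × 0.0102 × 3.78×10^10.
P = 19.6 W.

P ≈ 19.6 W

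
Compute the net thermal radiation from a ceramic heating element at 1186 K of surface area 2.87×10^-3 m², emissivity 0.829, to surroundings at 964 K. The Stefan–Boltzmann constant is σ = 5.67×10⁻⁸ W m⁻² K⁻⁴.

Q = εσA(T⁴ − T_s⁴). T⁴ − T_s⁴ = (1186)⁴ − (964)⁴ = 1.98×10^12 − 8.64×10^11 = 1.11×10^12 K⁴.
Q = 0.829 × 5.67×10⁻⁸ × 2.87×10^-3 × 1.11×10^12 = 150 W.

Q ≈ 150 W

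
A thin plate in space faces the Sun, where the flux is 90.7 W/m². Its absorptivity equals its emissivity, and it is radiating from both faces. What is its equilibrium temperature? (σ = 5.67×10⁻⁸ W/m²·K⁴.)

T ≈ 168 K

Absorbed flux αS = emitted flux 2εσT⁴ per unit area; with α = ε this gives T = (S/2σ)^(1/4).
T = (90.7 / (2 × 5.67×10⁻⁸))^(1/4) = (8.00×10^8)^(1/4).
T = 168 K.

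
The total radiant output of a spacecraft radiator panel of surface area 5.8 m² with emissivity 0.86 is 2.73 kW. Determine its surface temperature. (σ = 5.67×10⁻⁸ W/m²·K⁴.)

From P = εσAT⁴, T = (P / εσA)^(1/4) = (2730 / (0.86 × 5.67×10⁻⁸ × 5.80))^(1/4).
T = (9.65×10^9)^(1/4) = 313 K.

T ≈ 313 K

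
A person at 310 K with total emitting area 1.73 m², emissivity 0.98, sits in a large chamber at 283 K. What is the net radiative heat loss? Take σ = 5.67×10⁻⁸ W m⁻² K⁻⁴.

Q = εσA(T⁴ − T_s⁴). T⁴ − T_s⁴ = (310)⁴ − (283)⁴ = 9.24×10^9 − 6.41×10^9 = 2.82×10^9 K⁴.
Q = 0.98 × 5.67×10⁻⁸ × 1.73 × 2.82×10^9 = 271 W.

Q ≈ 271 W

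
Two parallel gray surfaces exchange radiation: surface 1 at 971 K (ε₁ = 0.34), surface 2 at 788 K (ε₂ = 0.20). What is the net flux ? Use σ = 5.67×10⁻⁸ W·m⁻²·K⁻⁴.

q ≈ 4110 W/m²

For two large parallel gray plates, q = σ(T₁⁴ − T₂⁴) / (1/ε₁ + 1/ε₂ − 1).
1/ε₁ + 1/ε₂ − 1 = 1/0.34 + 1/0.20 − 1 = 6.941.
T₁⁴ − T₂⁴ = 8.89×10^11 − 3.86×10^11 = 5.03×10^11 K⁴.
q = 5.67×10⁻⁸ × 5.03×10^11 / 6.941 = 4110 W/m².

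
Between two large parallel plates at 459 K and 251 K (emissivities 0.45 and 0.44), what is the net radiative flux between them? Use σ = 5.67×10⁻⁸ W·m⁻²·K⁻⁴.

For two large parallel gray plates, q = σ(T₁⁴ − T₂⁴) / (1/ε₁ + 1/ε₂ − 1).
1/ε₁ + 1/ε₂ − 1 = 1/0.45 + 1/0.44 − 1 = 3.495.
T₁⁴ − T₂⁴ = 4.44×10^10 − 3.97×10^9 = 4.04×10^10 K⁴.
q = 5.67×10⁻⁸ × 4.04×10^10 / 3.495 = 656 W/m².

q ≈ 656 W/m²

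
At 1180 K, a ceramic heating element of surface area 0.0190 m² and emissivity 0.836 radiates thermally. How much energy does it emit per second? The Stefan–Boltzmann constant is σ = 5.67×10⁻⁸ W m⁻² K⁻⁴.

P ≈ 1750 W

P = εσAT⁴ = 0.836 × 5.67×10⁻⁸ × 0.0190 × (1180)⁴ = 0.836 × 5.67×10⁻⁸ × 0.0190 × 1.94×10^12.
P = 1750 W.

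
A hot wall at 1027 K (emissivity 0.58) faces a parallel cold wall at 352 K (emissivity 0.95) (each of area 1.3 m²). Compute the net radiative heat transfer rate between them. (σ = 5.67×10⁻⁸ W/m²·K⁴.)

Q ≈ 45500 W

For two large parallel gray plates, q = σ(T₁⁴ − T₂⁴) / (1/ε₁ + 1/ε₂ − 1).
1/ε₁ + 1/ε₂ − 1 = 1/0.58 + 1/0.95 − 1 = 1.777.
T₁⁴ − T₂⁴ = 1.11×10^12 − 1.54×10^10 = 1.10×10^12 K⁴.
q = 5.67×10⁻⁸ × 1.10×10^12 / 1.777 = 35000 W/m².
Q = q·A = 35000 × 1.3 = 45500 W.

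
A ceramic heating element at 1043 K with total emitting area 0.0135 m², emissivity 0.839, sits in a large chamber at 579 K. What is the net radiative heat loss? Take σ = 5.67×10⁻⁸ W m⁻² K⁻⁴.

Q ≈ 688 W

Q = εσA(T⁴ − T_s⁴). T⁴ − T_s⁴ = (1043)⁴ − (579)⁴ = 1.18×10^12 − 1.12×10^11 = 1.07×10^12 K⁴.
Q = 0.839 × 5.67×10⁻⁸ × 0.0135 × 1.07×10^12 = 688 W.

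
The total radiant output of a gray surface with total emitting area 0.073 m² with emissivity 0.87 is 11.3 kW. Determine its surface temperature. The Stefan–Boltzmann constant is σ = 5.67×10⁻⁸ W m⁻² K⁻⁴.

T ≈ 1330 K

From P = εσAT⁴, T = (P / εσA)^(1/4) = (11300 / (0.87 × 5.67×10⁻⁸ × 0.0730))^(1/4).
T = (3.14×10^12)^(1/4) = 1330 K.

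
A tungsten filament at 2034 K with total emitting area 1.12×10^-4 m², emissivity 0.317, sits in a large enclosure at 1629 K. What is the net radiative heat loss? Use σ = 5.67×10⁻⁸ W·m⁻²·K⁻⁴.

Q = εσA(T⁴ − T_s⁴). T⁴ − T_s⁴ = (2034)⁴ − (1629)⁴ = 1.71×10^13 − 7.04×10^12 = 1.01×10^13 K⁴.
Q = 0.317 × 5.67×10⁻⁸ × 1.12×10^-4 × 1.01×10^13 = 20.3 W.

Q ≈ 20.3 W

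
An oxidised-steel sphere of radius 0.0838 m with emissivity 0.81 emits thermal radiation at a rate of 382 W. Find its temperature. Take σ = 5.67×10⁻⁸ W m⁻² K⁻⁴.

T ≈ 554 K

A = 4πr² = 4π × (0.0838)² = 0.0882 m².
From P = εσAT⁴, T = (P / εσA)^(1/4) = (382 / (0.81 × 5.67×10⁻⁸ × 0.0882))^(1/4).
T = (9.43×10^10)^(1/4) = 554 K.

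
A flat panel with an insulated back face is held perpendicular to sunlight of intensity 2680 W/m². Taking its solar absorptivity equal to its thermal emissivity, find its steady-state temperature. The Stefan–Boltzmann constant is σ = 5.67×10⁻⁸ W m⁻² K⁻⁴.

Absorbed flux αS = emitted flux εσT⁴ (one radiating face); with α = ε, T = (S/σ)^(1/4).
T = (2680 / 5.67×10⁻⁸)^(1/4) = (4.73×10^10)^(1/4).
T = 466 K.

T ≈ 466 K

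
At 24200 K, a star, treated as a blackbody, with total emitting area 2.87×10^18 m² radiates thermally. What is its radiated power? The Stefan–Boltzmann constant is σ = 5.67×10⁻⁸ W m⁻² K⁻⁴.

P ≈ 5.58×10^28 W

P = σAT⁴ = 5.67×10⁻⁸ × 2.87×10^18 × (24200)⁴ = 5.67×10⁻⁸ × 2.87×10^18 × 3.43×10^17.
P = 5.58×10^28 W.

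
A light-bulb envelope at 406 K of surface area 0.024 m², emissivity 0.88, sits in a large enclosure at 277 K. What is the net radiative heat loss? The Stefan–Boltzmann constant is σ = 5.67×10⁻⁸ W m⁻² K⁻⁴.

Q = εσA(T⁴ − T_s⁴). T⁴ − T_s⁴ = (406)⁴ − (277)⁴ = 2.72×10^10 − 5.89×10^9 = 2.13×10^10 K⁴.
Q = 0.88 × 5.67×10⁻⁸ × 0.0240 × 2.13×10^10 = 25.5 W.

Q ≈ 25.5 W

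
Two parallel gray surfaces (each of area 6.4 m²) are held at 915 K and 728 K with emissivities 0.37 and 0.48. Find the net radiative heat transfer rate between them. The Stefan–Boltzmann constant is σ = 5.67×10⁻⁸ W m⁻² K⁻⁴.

For two large parallel gray plates, q = σ(T₁⁴ − T₂⁴) / (1/ε₁ + 1/ε₂ − 1).
1/ε₁ + 1/ε₂ − 1 = 1/0.37 + 1/0.48 − 1 = 3.786.
T₁⁴ − T₂⁴ = 7.01×10^11 − 2.81×10^11 = 4.20×10^11 K⁴.
q = 5.67×10⁻⁸ × 4.20×10^11 / 3.786 = 6290 W/m².
Q = q·A = 6290 × 6.4 = 40300 W.

Q ≈ 40300 W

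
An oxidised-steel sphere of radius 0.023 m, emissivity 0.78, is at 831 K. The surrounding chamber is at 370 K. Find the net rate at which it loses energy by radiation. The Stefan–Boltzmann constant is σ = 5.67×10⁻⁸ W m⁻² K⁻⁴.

A = 4πr² = 4π × (0.023)² = 6.65×10^-3 m².
Q = εσA(T⁴ − T_s⁴). T⁴ − T_s⁴ = (831)⁴ − (370)⁴ = 4.77×10^11 − 1.87×10^10 = 4.58×10^11 K⁴.
Q = 0.78 × 5.67×10⁻⁸ × 6.65×10^-3 × 4.58×10^11 = 135 W.

Q ≈ 135 W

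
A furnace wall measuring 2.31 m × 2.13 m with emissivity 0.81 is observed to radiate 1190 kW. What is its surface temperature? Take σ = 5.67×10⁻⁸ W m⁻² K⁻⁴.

A = 2.31 × 2.13 = 4.92 m².
From P = εσAT⁴, T = (P / εσA)^(1/4) = (1.19×10^6 / (0.81 × 5.67×10⁻⁸ × 4.92))^(1/4).
T = (5.27×10^12)^(1/4) = 1510 K.

T ≈ 1510 K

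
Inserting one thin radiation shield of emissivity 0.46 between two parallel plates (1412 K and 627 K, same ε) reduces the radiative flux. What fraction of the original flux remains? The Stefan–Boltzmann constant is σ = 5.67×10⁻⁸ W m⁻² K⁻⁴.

ratio ≈ 0.500

With N identical shields there are N+1 = 2 gaps in series, each with the same radiative resistance, so the flux falls to 1/(N+1) of its unshielded value.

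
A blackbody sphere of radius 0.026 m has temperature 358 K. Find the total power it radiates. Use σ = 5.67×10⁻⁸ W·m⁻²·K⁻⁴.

P ≈ 7.91 W

A = 4πr² = 4π × (0.026)² = 8.49×10^-3 m².
P = σAT⁴ = 5.67×10⁻⁸ × 8.49×10^-3 × (358)⁴ = 5.67×10⁻⁸ × 8.49×10^-3 × 1.64×10^10.
P = 7.91 W.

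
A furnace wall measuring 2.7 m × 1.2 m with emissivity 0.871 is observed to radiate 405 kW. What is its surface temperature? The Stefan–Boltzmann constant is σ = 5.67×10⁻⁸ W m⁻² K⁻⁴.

A = 2.7 × 1.2 = 3.24 m².
From P = εσAT⁴, T = (P / εσA)^(1/4) = (4.05×10^5 / (0.871 × 5.67×10⁻⁸ × 3.24))^(1/4).
T = (2.53×10^12)^(1/4) = 1260 K.

T ≈ 1260 K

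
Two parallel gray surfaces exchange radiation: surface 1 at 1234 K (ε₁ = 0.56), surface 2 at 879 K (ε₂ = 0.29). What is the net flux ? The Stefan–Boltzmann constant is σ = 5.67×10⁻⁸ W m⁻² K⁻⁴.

q ≈ 23100 W/m²

For two large parallel gray plates, q = σ(T₁⁴ − T₂⁴) / (1/ε₁ + 1/ε₂ − 1).
1/ε₁ + 1/ε₂ − 1 = 1/0.56 + 1/0.29 − 1 = 4.234.
T₁⁴ − T₂⁴ = 2.32×10^12 − 5.97×10^11 = 1.72×10^12 K⁴.
q = 5.67×10⁻⁸ × 1.72×10^12 / 4.234 = 23100 W/m².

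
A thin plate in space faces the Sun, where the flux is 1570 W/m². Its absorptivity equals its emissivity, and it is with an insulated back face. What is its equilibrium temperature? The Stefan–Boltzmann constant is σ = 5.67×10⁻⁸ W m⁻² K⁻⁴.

Absorbed flux αS = emitted flux εσT⁴ (one radiating face); with α = ε, T = (S/σ)^(1/4).
T = (1570 / 5.67×10⁻⁸)^(1/4) = (2.77×10^10)^(1/4).
T = 408 K.

T ≈ 408 K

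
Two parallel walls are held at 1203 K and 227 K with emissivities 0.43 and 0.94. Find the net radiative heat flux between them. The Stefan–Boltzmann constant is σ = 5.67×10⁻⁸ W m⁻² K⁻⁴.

For two large parallel gray plates, q = σ(T₁⁴ − T₂⁴) / (1/ε₁ + 1/ε₂ − 1).
1/ε₁ + 1/ε₂ − 1 = 1/0.43 + 1/0.94 − 1 = 2.389.
T₁⁴ − T₂⁴ = 2.09×10^12 − 2.66×10^9 = 2.09×10^12 K⁴.
q = 5.67×10⁻⁸ × 2.09×10^12 / 2.389 = 49600 W/m².

q ≈ 49600 W/m²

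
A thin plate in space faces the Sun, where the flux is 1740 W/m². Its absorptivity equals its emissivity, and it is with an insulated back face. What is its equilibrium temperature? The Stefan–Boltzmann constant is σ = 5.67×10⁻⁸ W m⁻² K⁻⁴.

T ≈ 419 K

Absorbed flux αS = emitted flux εσT⁴ (one radiating face); with α = ε, T = (S/σ)^(1/4).
T = (1740 / 5.67×10⁻⁸)^(1/4) = (3.07×10^10)^(1/4).
T = 419 K.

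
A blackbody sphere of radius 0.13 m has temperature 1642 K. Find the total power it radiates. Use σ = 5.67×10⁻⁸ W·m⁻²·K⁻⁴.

P ≈ 87500 W

A = 4πr² = 4π × (0.13)² = 0.212 m².
P = σAT⁴ = 5.67×10⁻⁸ × 0.212 × (1642)⁴ = 5.67×10⁻⁸ × 0.212 × 7.27×10^12.
P = 87500 W.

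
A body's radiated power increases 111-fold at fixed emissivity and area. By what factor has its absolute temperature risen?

factor ≈ 3.25

P ∝ T⁴ ⇒ T ∝ P^(1/4), so T scales by (111)^(1/4) = 3.25.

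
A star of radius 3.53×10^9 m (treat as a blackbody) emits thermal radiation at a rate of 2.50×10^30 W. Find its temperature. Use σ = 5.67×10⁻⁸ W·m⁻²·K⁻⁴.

A = 4πr² = 4π × (3.53×10^9)² = 1.57×10^20 m².
From P = σAT⁴, T = (P / σA)^(1/4) = (2.50×10^30 / (5.67×10⁻⁸ × 1.57×10^20))^(1/4).
T = (2.82×10^17)^(1/4) = 23000 K.

T ≈ 23000 K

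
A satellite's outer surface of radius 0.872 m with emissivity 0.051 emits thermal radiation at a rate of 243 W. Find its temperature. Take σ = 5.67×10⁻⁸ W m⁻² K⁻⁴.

A = 4πr² = 4π × (0.872)² = 9.56 m².
From P = εσAT⁴, T = (P / εσA)^(1/4) = (243 / (0.051 × 5.67×10⁻⁸ × 9.56))^(1/4).
T = (8.79×10^9)^(1/4) = 306 K.

T ≈ 306 K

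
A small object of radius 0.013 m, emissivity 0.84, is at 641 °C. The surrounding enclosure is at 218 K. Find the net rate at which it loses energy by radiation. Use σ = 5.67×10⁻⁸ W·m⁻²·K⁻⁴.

Q ≈ 70.4 W

A = 4πr² = 4π × (0.013)² = 2.12×10^-3 m².
Convert: 641 °C = 914 K.
Q = εσA(T⁴ − T_s⁴). T⁴ − T_s⁴ = (914)⁴ − (218)⁴ = 6.98×10^11 − 2.26×10^9 = 6.96×10^11 K⁴.
Q = 0.84 × 5.67×10⁻⁸ × 2.12×10^-3 × 6.96×10^11 = 70.4 W.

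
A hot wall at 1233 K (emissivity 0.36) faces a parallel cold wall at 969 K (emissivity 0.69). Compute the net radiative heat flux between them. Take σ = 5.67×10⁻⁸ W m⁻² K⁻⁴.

For two large parallel gray plates, q = σ(T₁⁴ − T₂⁴) / (1/ε₁ + 1/ε₂ − 1).
1/ε₁ + 1/ε₂ − 1 = 1/0.36 + 1/0.69 − 1 = 3.227.
T₁⁴ − T₂⁴ = 2.31×10^12 − 8.82×10^11 = 1.43×10^12 K⁴.
q = 5.67×10⁻⁸ × 1.43×10^12 / 3.227 = 25100 W/m².

q ≈ 25100 W/m²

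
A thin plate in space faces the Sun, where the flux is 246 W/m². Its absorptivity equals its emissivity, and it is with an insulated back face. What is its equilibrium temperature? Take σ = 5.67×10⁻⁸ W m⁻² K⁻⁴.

Absorbed flux αS = emitted flux εσT⁴ (one radiating face); with α = ε, T = (S/σ)^(1/4).
T = (246 / 5.67×10⁻⁸)^(1/4) = (4.34×10^9)^(1/4).
T = 257 K.

T ≈ 257 K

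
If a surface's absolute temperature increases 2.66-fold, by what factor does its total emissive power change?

factor ≈ 50.1

P ∝ T⁴, so the power scales as (2.66)⁴ = 50.1.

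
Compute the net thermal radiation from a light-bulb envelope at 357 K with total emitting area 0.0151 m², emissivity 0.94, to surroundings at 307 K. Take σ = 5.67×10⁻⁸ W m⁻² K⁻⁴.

Q = εσA(T⁴ − T_s⁴). T⁴ − T_s⁴ = (357)⁴ − (307)⁴ = 1.62×10^10 − 8.88×10^9 = 7.36×10^9 K⁴.
Q = 0.94 × 5.67×10⁻⁸ × 0.0151 × 7.36×10^9 = 5.92 W.

Q ≈ 5.92 W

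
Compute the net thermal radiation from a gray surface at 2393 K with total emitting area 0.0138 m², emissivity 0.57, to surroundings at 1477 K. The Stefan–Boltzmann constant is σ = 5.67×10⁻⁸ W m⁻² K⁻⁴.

Q = εσA(T⁴ − T_s⁴). T⁴ − T_s⁴ = (2393)⁴ − (1477)⁴ = 3.28×10^13 − 4.76×10^12 = 2.80×10^13 K⁴.
Q = 0.57 × 5.67×10⁻⁸ × 0.0138 × 2.80×10^13 = 12500 W.

Q ≈ 12500 W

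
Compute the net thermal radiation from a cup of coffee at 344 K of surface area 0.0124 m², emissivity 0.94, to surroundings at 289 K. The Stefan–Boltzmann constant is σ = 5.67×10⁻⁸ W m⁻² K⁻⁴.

Q ≈ 4.64 W

Q = εσA(T⁴ − T_s⁴). T⁴ − T_s⁴ = (344)⁴ − (289)⁴ = 1.40×10^10 − 6.98×10^9 = 7.03×10^9 K⁴.
Q = 0.94 × 5.67×10⁻⁸ × 0.0124 × 7.03×10^9 = 4.64 W.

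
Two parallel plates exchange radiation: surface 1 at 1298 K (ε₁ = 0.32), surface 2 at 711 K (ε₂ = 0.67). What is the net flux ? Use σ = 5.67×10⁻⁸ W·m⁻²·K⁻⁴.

q ≈ 40500 W/m²

For two large parallel gray plates, q = σ(T₁⁴ − T₂⁴) / (1/ε₁ + 1/ε₂ − 1).
1/ε₁ + 1/ε₂ − 1 = 1/0.32 + 1/0.67 − 1 = 3.618.
T₁⁴ − T₂⁴ = 2.84×10^12 − 2.56×10^11 = 2.58×10^12 K⁴.
q = 5.67×10⁻⁸ × 2.58×10^12 / 3.618 = 40500 W/m².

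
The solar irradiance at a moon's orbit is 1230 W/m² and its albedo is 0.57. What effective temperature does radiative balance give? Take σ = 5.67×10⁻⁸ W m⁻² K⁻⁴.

T ≈ 220 K

Power absorbed = (1−a)S·πR²; power emitted = 4πR²σT⁴. Equating and cancelling πR²:
T = ((1−a)S / 4σ)^(1/4) = (529 / (4 × 5.67×10⁻⁸))^(1/4) = (2.33×10^9)^(1/4).
T = 220 K.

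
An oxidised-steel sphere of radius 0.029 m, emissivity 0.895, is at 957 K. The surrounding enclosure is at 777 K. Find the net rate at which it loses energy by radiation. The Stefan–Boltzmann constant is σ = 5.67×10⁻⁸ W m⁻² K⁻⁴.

Q ≈ 254 W

A = 4πr² = 4π × (0.029)² = 0.0106 m².
Q = εσA(T⁴ − T_s⁴). T⁴ − T_s⁴ = (957)⁴ − (777)⁴ = 8.39×10^11 − 3.64×10^11 = 4.74×10^11 K⁴.
Q = 0.895 × 5.67×10⁻⁸ × 0.0106 × 4.74×10^11 = 254 W.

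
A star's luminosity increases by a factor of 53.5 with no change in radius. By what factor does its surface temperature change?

factor ≈ 2.70

P ∝ T⁴ ⇒ T ∝ P^(1/4), so T scales by (53.5)^(1/4) = 2.70.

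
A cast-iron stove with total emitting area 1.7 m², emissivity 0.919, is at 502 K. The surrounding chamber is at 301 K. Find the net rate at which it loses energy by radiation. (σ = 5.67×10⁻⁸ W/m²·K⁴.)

Q = εσA(T⁴ − T_s⁴). T⁴ − T_s⁴ = (502)⁴ − (301)⁴ = 6.35×10^10 − 8.21×10^9 = 5.53×10^10 K⁴.
Q = 0.919 × 5.67×10⁻⁸ × 1.70 × 5.53×10^10 = 4900 W.

Q ≈ 4900 W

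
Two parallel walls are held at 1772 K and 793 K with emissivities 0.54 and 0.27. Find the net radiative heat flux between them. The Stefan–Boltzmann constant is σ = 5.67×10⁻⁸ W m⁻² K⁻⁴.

For two large parallel gray plates, q = σ(T₁⁴ − T₂⁴) / (1/ε₁ + 1/ε₂ − 1).
1/ε₁ + 1/ε₂ − 1 = 1/0.54 + 1/0.27 − 1 = 4.556.
T₁⁴ − T₂⁴ = 9.86×10^12 − 3.95×10^11 = 9.46×10^12 K⁴.
q = 5.67×10⁻⁸ × 9.46×10^12 / 4.556 = 1.18×10^5 W/m².

q ≈ 1.18×10^5 W/m²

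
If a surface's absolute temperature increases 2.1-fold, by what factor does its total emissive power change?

factor ≈ 19.4

P ∝ T⁴, so the power scales as (2.1)⁴ = 19.4.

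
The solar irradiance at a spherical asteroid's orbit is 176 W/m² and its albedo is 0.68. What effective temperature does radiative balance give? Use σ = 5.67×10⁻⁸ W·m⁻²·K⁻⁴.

T ≈ 126 K

Power absorbed = (1−a)S·πR²; power emitted = 4πR²σT⁴. Equating and cancelling πR²:
T = ((1−a)S / 4σ)^(1/4) = (56.3 / (4 × 5.67×10⁻⁸))^(1/4) = (2.48×10^8)^(1/4).
T = 126 K.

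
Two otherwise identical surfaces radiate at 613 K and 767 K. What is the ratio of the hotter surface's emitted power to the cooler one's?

ratio ≈ 2.45

P ∝ T⁴, so the ratio is (767/613)⁴ = (1.251)⁴ = 2.45.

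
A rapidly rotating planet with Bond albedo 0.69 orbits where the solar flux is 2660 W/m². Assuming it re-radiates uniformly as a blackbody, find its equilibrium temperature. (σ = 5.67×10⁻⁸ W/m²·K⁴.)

Power absorbed = (1−a)S·πR²; power emitted = 4πR²σT⁴. Equating and cancelling πR²:
T = ((1−a)S / 4σ)^(1/4) = (825 / (4 × 5.67×10⁻⁸))^(1/4) = (3.64×10^9)^(1/4).
T = 246 K.

T ≈ 246 K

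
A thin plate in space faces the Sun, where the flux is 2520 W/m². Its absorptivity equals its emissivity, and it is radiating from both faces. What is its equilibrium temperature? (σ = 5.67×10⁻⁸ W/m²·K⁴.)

T ≈ 386 K

Absorbed flux αS = emitted flux 2εσT⁴ per unit area; with α = ε this gives T = (S/2σ)^(1/4).
T = (2520 / (2 × 5.67×10⁻⁸))^(1/4) = (2.22×10^10)^(1/4).
T = 386 K.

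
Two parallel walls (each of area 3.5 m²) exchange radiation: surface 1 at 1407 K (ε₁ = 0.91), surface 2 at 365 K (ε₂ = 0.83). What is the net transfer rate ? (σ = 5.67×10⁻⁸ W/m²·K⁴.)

For two large parallel gray plates, q = σ(T₁⁴ − T₂⁴) / (1/ε₁ + 1/ε₂ − 1).
1/ε₁ + 1/ε₂ − 1 = 1/0.91 + 1/0.83 − 1 = 1.304.
T₁⁴ − T₂⁴ = 3.92×10^12 − 1.77×10^10 = 3.90×10^12 K⁴.
q = 5.67×10⁻⁸ × 3.90×10^12 / 1.304 = 1.70×10^5 W/m².
Q = q·A = 1.70×10^5 × 3.5 = 5.94×10^5 W.

Q ≈ 5.94×10^5 W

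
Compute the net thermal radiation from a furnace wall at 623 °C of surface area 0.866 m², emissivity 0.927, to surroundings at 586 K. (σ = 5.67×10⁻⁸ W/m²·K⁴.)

Convert: 623 °C = 896 K.
Q = εσA(T⁴ − T_s⁴). T⁴ − T_s⁴ = (896)⁴ − (586)⁴ = 6.45×10^11 − 1.18×10^11 = 5.27×10^11 K⁴.
Q = 0.927 × 5.67×10⁻⁸ × 0.866 × 5.27×10^11 = 24000 W.

Q ≈ 24000 W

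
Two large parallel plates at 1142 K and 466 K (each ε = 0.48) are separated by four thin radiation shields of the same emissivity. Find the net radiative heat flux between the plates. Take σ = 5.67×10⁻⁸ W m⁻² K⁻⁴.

q ≈ 5920 W/m²

Each of the 5 gaps contributes resistance (2/ε − 1) = 2/0.48 − 1 = 3.167; total = 15.83.
q = σ(T₁⁴ − T₂⁴) / 15.83 = 5.67×10⁻⁸ × 1.65×10^12 / 15.83 = 5920 W/m².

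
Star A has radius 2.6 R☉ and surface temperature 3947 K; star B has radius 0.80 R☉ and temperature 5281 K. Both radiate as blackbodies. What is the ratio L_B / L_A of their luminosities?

L_B/L_A ≈ 0.303

L = 4πR²σT⁴ ∝ R²T⁴, so L_B/L_A = (0.80/2.6)² × (5281/3947)⁴ = 0.0947 × 3.20 = 0.303.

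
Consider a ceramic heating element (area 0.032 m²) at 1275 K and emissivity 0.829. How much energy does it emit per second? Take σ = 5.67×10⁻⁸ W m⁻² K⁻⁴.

Stefan–Boltzmann: P = εσAT⁴ = 0.829 × 5.67×10⁻⁸ × 0.0320 × (1275)⁴ = 0.829 × 5.67×10⁻⁸ × 0.0320 × 2.64×10^12.
P = 3970 W.

P ≈ 3970 W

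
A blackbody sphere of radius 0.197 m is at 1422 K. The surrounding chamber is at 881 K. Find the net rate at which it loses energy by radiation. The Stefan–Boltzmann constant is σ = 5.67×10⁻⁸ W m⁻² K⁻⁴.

A = 4πr² = 4π × (0.197)² = 0.488 m².
Q = σA(T⁴ − T_s⁴). T⁴ − T_s⁴ = (1422)⁴ − (881)⁴ = 4.09×10^12 − 6.02×10^11 = 3.49×10^12 K⁴.
Q = 5.67×10⁻⁸ × 0.488 × 3.49×10^12 = 96400 W.

Q ≈ 96400 W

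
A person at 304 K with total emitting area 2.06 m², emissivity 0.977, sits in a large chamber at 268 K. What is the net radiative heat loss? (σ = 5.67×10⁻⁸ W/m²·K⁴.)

Q ≈ 386 W

Q = εσA(T⁴ − T_s⁴). T⁴ − T_s⁴ = (304)⁴ − (268)⁴ = 8.54×10^9 − 5.16×10^9 = 3.38×10^9 K⁴.
Q = 0.977 × 5.67×10⁻⁸ × 2.06 × 3.38×10^9 = 386 W.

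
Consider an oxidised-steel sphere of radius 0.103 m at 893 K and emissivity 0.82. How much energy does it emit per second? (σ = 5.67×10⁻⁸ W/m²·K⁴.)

P ≈ 3940 W

A = 4πr² = 4π × (0.103)² = 0.133 m².
Stefan–Boltzmann: P = εσAT⁴ = 0.82 × 5.67×10⁻⁸ × 0.133 × (893)⁴ = 0.82 × 5.67×10⁻⁸ × 0.133 × 6.36×10^11.
P = 3940 W.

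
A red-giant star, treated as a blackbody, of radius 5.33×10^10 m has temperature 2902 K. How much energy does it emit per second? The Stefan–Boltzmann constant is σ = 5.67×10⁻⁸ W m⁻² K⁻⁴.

A = 4πr² = 4π × (5.33×10^10)² = 3.57×10^22 m².
P = σAT⁴ = 5.67×10⁻⁸ × 3.57×10^22 × (2902)⁴ = 5.67×10⁻⁸ × 3.57×10^22 × 7.09×10^13.
P = 1.44×10^29 W.

P ≈ 1.44×10^29 W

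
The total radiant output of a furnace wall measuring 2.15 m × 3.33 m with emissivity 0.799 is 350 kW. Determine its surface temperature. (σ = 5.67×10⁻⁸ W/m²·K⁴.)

T ≈ 1020 K

A = 2.15 × 3.33 = 7.16 m².
From P = εσAT⁴, T = (P / εσA)^(1/4) = (3.50×10^5 / (0.799 × 5.67×10⁻⁸ × 7.16))^(1/4).
T = (1.08×10^12)^(1/4) = 1020 K.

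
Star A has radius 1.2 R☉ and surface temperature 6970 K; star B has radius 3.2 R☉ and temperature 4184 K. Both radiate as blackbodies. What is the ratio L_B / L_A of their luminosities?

L = 4πR²σT⁴ ∝ R²T⁴, so L_B/L_A = (3.2/1.2)² × (4184/6970)⁴ = 7.11 × 0.130 = 0.923.

L_B/L_A ≈ 0.923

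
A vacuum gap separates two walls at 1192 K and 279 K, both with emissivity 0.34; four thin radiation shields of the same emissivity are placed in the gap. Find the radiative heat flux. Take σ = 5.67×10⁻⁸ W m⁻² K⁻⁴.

Each of the 5 gaps contributes resistance (2/ε − 1) = 2/0.34 − 1 = 4.882; total = 24.41.
q = σ(T₁⁴ − T₂⁴) / 24.41 = 5.67×10⁻⁸ × 2.01×10^12 / 24.41 = 4680 W/m².

q ≈ 4680 W/m²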